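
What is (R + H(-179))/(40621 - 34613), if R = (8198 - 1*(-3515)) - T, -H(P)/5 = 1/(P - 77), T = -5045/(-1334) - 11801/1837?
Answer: 3674868298939/1884537915392 ≈ 1.9500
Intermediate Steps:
T = -6474869/2450558 (T = -5045*(-1/1334) - 11801*1/1837 = 5045/1334 - 11801/1837 = -6474869/2450558 ≈ -2.6422)
H(P) = -5/(-77 + P) (H(P) = -5/(P - 77) = -5/(-77 + P))
R = 28709860723/2450558 (R = (8198 - 1*(-3515)) - 1*(-6474869/2450558) = (8198 + 3515) + 6474869/2450558 = 11713 + 6474869/2450558 = 28709860723/2450558 ≈ 11716.)
(R + H(-179))/(40621 - 34613) = (28709860723/2450558 - 5/(-77 - 179))/(40621 - 34613) = (28709860723/2450558 - 5/(-256))/6008 = (28709860723/2450558 - 5*(-1/256))*(1/6008) = (28709860723/2450558 + 5/256)*(1/6008) = (3674868298939/313671424)*(1/6008) = 3674868298939/1884537915392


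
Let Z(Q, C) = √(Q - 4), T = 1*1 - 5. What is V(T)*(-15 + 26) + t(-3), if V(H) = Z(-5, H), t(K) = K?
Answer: -3 + 33*I ≈ -3.0 + 33.0*I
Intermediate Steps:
T = -4 (T = 1 - 5 = -4)
Z(Q, C) = √(-4 + Q)
V(H) = 3*I (V(H) = √(-4 - 5) = √(-9) = 3*I)
V(T)*(-15 + 26) + t(-3) = (3*I)*(-15 + 26) - 3 = (3*I)*11 - 3 = 33*I - 3 = -3 + 33*I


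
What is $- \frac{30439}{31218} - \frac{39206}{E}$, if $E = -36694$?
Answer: $\frac{53502121}{572756646} \approx 0.093412$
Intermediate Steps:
$- \frac{30439}{31218} - \frac{39206}{E} = - \frac{30439}{31218} - \frac{39206}{-36694} = \left(-30439\right) \frac{1}{31218} - - \frac{19603}{18347} = - \frac{30439}{31218} + \frac{19603}{18347} = \frac{53502121}{572756646}$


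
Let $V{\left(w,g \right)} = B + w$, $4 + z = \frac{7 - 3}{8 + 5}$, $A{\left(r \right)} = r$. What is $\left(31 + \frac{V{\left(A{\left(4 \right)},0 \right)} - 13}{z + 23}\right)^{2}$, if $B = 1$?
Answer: $\frac{58936329}{63001} \approx 935.48$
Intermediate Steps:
$z = - \frac{48}{13}$ ($z = -4 + \frac{7 - 3}{8 + 5} = -4 + \frac{4}{13} = - \frac{48}{13} \approx -3.6923$)
$V{\left(w,g \right)} = 1 + w$
$\left(31 + \frac{V{\left(A{\left(4 \right)},0 \right)} - 13}{z + 23}\right)^{2} = \left(31 + \frac{\left(1 + 4\right) - 13}{- \frac{48}{13} + 23}\right)^{2} = \left(31 + \frac{5 - 13}{\frac{251}{13}}\right)^{2} = \left(31 - \frac{104}{251}\right)^{2} = \left(\frac{7677}{251}\right)^{2} = \frac{58936329}{63001}$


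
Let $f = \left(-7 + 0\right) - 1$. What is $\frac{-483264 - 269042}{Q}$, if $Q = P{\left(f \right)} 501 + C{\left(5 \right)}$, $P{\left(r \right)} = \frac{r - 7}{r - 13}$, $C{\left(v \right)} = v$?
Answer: $- \frac{2633071}{1270} \approx -2073.3$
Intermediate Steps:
$f = -8$ ($f = -7 - 1 = -8$)
$P{\left(r \right)} = \frac{-7 + r}{-13 + r}$
$Q = \frac{2540}{7}$ ($Q = \frac{-7 - 8}{-13 - 8} \cdot 501 + 5 = \frac{1}{-21} \left(-15\right) 501 + 5 = \left(- \frac{1}{21}\right) \left(-15\right) 501 + 5 = \frac{5}{7} \cdot 501 + 5 = \frac{2505}{7} + 5 = \frac{2540}{7} \approx 362.86$)
$\frac{-483264 - 269042}{Q} = \frac{-483264 - 269042}{\frac{2540}{7}} = \left(-752306\right) \frac{7}{2540} = - \frac{2633071}{1270}$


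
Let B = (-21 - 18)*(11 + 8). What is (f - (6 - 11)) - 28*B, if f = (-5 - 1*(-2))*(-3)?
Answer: 20762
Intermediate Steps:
f = 9 (f = (-5 + 2)*(-3) = -3*(-3) = 9)
B = -741 (B = -39*19 = -741)
(f - (6 - 11)) - 28*B = (9 - (6 - 11)) - 28*(-741) = (9 - 1*(-5)) + 20748 = (9 + 5) + 20748 = 14 + 20748 = 20762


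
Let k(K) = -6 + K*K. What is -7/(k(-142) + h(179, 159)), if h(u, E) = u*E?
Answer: -7/48619 ≈ -0.00014398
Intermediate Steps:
h(u, E) = E*u
k(K) = -6 + K²
-7/(k(-142) + h(179, 159)) = -7/((-6 + (-142)²) + 159*179) = -7/((-6 + 20164) + 28461) = -7/(20158 + 28461) = -7/48619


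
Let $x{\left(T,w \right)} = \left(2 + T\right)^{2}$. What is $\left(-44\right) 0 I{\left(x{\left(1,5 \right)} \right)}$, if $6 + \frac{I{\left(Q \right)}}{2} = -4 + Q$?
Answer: $0$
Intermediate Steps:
$I{\left(Q \right)} = -20 + 2 Q$ ($I{\left(Q \right)} = -12 + 2 \left(-4 + Q\right) = -12 + \left(-8 + 2 Q\right) = -20 + 2 Q$)
$\left(-44\right) 0 I{\left(x{\left(1,5 \right)} \right)} = \left(-44\right) 0 \left(-20 + 2 \left(2 + 1\right)^{2}\right) = 0 \left(-20 + 2 \cdot 3^{2}\right) = 0 \left(-20 + 2 \cdot 9\right) = 0 \left(-20 + 18\right) = 0 \left(-2\right) = 0$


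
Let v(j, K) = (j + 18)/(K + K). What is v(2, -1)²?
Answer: 100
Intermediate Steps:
v(j, K) = (18 + j)/(2*K) (v(j, K) = (18 + j)/((2*K)) = (18 + j)*(1/(2*K)) = (18 + j)/(2*K))
v(2, -1)² = ((½)*(18 + 2)/(-1))² = ((½)*(-1)*20)² = (-10)² = 100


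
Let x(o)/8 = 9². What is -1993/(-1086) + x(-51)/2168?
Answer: 628069/294306 ≈ 2.1341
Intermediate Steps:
x(o) = 648 (x(o) = 8*9² = 8*81 = 648)
-1993/(-1086) + x(-51)/2168 = -1993/(-1086) + 648/2168 = -1993*(-1/1086) + 648*(1/2168) = 1993/1086 + 81/271 = 628069/294306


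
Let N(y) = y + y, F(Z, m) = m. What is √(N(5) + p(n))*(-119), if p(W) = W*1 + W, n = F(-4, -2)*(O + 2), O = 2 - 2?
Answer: -119*√2 ≈ -168.29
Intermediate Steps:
O = 0
n = -4 (n = -2*(0 + 2) = -2*2 = -4)
N(y) = 2*y
p(W) = 2*W (p(W) = W + W = 2*W)
√(N(5) + p(n))*(-119) = √(2*5 + 2*(-4))*(-119) = √(10 - 8)*(-119) = √2*(-119) = -119*√2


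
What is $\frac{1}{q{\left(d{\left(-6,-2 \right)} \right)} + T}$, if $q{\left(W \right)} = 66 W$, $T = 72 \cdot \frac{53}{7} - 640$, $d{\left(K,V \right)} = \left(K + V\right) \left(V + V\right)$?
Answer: $\frac{7}{14120} \approx 0.00049575$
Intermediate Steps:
$d{\left(K,V \right)} = 2 V \left(K + V\right)$ ($d{\left(K,V \right)} = \left(K + V\right) 2 V = 2 V \left(K + V\right)$)
$T = - \frac{664}{7}$ ($T = 72 \cdot 53 \cdot \frac{1}{7} - 640 = 72 \cdot \frac{53}{7} - 640 = \frac{3816}{7} - 640 = - \frac{664}{7} \approx -94.857$)
$\frac{1}{q{\left(d{\left(-6,-2 \right)} \right)} + T} = \frac{1}{66 \cdot 2 \left(-2\right) \left(-6 - 2\right) - \frac{664}{7}} = \frac{1}{66 \cdot 2 \left(-2\right) \left(-8\right) - \frac{664}{7}} = \frac{1}{66 \cdot 32 - \frac{664}{7}} = \frac{1}{2112 - \frac{664}{7}} = \frac{1}{\frac{14120}{7}} = \frac{7}{14120}$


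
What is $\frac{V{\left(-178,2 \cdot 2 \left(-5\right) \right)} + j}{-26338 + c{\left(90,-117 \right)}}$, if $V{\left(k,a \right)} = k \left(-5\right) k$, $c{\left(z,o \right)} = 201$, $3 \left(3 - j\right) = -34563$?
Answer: $\frac{146896}{26137} \approx 5.6202$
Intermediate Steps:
$j = 11524$ ($j = 3 - -11521 = 3 + 11521 = 11524$)
$V{\left(k,a \right)} = - 5 k^{2}$ ($V{\left(k,a \right)} = - 5 k k = - 5 k^{2}$)
$\frac{V{\left(-178,2 \cdot 2 \left(-5\right) \right)} + j}{-26338 + c{\left(90,-117 \right)}} = \frac{- 5 \left(-178\right)^{2} + 11524}{-26338 + 201} = \frac{\left(-5\right) 31684 + 11524}{-26137} = \left(-158420 + 11524\right) \left(- \frac{1}{26137}\right) = \left(-146896\right) \left(- \frac{1}{26137}\right) = \frac{146896}{26137}$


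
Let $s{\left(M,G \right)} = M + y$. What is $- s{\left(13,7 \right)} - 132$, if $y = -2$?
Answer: $-143$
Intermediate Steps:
$s{\left(M,G \right)} = -2 + M$ ($s{\left(M,G \right)} = M - 2 = -2 + M$)
$- s{\left(13,7 \right)} - 132 = - (-2 + 13) - 132 = \left(-1\right) 11 - 132 = -11 - 132 = -143$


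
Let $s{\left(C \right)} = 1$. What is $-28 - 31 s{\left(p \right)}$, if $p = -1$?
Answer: $-59$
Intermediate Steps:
$-28 - 31 s{\left(p \right)} = -28 - 31 = -59$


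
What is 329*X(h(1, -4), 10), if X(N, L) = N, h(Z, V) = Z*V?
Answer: -1316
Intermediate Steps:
h(Z, V) = V*Z
329*X(h(1, -4), 10) = 329*(-4*1) = 329*(-4) = -1316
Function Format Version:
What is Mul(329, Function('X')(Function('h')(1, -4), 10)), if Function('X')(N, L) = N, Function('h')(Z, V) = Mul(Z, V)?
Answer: -1316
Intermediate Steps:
Function('h')(Z, V) = Mul(V, Z)
Mul(329, Function('X')(Function('h')(1, -4), 10)) = Mul(329, Mul(-4, 1)) = Mul(329, -4) = -1316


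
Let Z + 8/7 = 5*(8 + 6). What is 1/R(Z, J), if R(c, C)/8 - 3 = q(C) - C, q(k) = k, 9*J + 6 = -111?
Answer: 1/24 ≈ 0.041667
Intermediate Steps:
J = -13 (J = -⅔ + (⅑)*(-111) = -⅔ - 37/3 = -13)
Z = 482/7 (Z = -8/7 + 5*(8 + 6) = -8/7 + 5*14 = -8/7 + 70 = 482/7 ≈ 68.857)
R(c, C) = 24 (R(c, C) = 24 + 8*(C - C) = 24 + 8*0 = 24 + 0 = 24)
1/R(Z, J) = 1/24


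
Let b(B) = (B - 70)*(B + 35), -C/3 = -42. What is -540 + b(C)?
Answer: 8476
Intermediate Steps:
C = 126 (C = -3*(-42) = 126)
b(B) = (-70 + B)*(35 + B)
-540 + b(C) = -540 + (-2450 + 126² - 35*126) = -540 + (-2450 + 15876 - 4410) = -540 + 9016 = 8476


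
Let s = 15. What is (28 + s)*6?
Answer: 258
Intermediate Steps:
(28 + s)*6 = (28 + 15)*6 = 43*6 = 258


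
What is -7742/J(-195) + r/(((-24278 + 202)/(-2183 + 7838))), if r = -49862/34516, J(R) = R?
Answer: 249563151547/6232554120 ≈ 40.042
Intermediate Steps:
r = -24931/17258 (r = -49862*1/34516 = -24931/17258 ≈ -1.4446)
-7742/J(-195) + r/(((-24278 + 202)/(-2183 + 7838))) = -7742/(-195) - 24931*(-2183 + 7838)/(-24278 + 202)/17258 = -7742*(-1/195) - 24931/(17258*((-24076/5655))) = 7742/195 - 24931/(17258*((-24076*1/5655))) = 7742/195 - 24931/(17258*(-1852/435)) = 7742/195 - 24931/17258*(-435/1852) = 7742/195 + 10844985/31961816 = 249563151547/6232554120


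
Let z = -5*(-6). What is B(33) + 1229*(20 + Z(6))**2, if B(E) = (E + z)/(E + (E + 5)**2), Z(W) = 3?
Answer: 137179760/211 ≈ 6.5014e+5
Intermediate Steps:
z = 30
B(E) = (30 + E)/(E + (5 + E)**2) (B(E) = (E + 30)/(E + (E + 5)**2) = (30 + E)/(E + (5 + E)**2))
B(33) + 1229*(20 + Z(6))**2 = (30 + 33)/(33 + (5 + 33)**2) + 1229*(20 + 3)**2 = 63/(33 + 38**2) + 1229*23**2 = 63/(33 + 1444) + 1229*529 = 63/1477 + 650141 = (1/1477)*63 + 650141 = 9/211 + 650141 = 137179760/211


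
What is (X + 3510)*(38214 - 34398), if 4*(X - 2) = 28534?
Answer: 40623228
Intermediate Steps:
X = 14271/2 (X = 2 + (1/4)*28534 = 2 + 14267/2 = 14271/2 ≈ 7135.5)
(X + 3510)*(38214 - 34398) = (14271/2 + 3510)*(38214 - 34398) = (21291/2)*3816 = 40623228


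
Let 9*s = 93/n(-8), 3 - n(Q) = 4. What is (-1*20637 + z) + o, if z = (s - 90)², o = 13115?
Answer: 22903/9 ≈ 2544.8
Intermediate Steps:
n(Q) = -1 (n(Q) = 3 - 1*4 = 3 - 4 = -1)
s = -31/3 (s = (93/(-1))/9 = (93*(-1))/9 = (⅑)*(-93) = -31/3 ≈ -10.333)
z = 90601/9 (z = (-31/3 - 90)² = (-301/3)² = 90601/9 ≈ 10067.)
(-1*20637 + z) + o = (-1*20637 + 90601/9) + 13115 = (-20637 + 90601/9) + 13115 = -95132/9 + 13115 = 22903/9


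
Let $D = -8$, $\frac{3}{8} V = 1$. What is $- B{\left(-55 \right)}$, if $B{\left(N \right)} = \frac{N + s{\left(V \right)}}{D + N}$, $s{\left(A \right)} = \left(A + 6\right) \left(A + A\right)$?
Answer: $- \frac{79}{567} \approx -0.13933$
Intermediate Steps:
$V = \frac{8}{3}$ ($V = \frac{8}{3} \cdot 1 = \frac{8}{3} \approx 2.6667$)
$s{\left(A \right)} = 2 A \left(6 + A\right)$ ($s{\left(A \right)} = \left(6 + A\right) 2 A = 2 A \left(6 + A\right)$)
$B{\left(N \right)} = \frac{\frac{416}{9} + N}{-8 + N}$ ($B{\left(N \right)} = \frac{N + 2 \cdot \frac{8}{3} \left(6 + \frac{8}{3}\right)}{-8 + N} = \frac{N + 2 \cdot \frac{8}{3} \cdot \frac{26}{3}}{-8 + N} = \frac{N + \frac{416}{9}}{-8 + N} = \frac{\frac{416}{9} + N}{-8 + N}$)
$- B{\left(-55 \right)} = - \frac{\frac{416}{9} - 55}{-8 - 55} = - \frac{-79}{\left(-63\right) 9} = - \frac{\left(-1\right) \left(-79\right)}{63 \cdot 9} = \left(-1\right) \frac{79}{567} = - \frac{79}{567}$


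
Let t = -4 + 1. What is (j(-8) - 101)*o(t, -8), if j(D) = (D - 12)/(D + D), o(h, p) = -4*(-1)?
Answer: -399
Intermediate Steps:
t = -3
o(h, p) = 4
j(D) = (-12 + D)/(2*D) (j(D) = (-12 + D)/((2*D)) = (-12 + D)*(1/(2*D)) = (-12 + D)/(2*D))
(j(-8) - 101)*o(t, -8) = ((½)*(-12 - 8)/(-8) - 101)*4 = ((½)*(-⅛)*(-20) - 101)*4 = (5/4 - 101)*4 = -399/4*4 = -399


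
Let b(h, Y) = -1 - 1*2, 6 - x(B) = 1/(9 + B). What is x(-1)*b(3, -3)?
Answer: -141/8 ≈ -17.625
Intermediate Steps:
x(B) = 6 - 1/(9 + B)
b(h, Y) = -3 (b(h, Y) = -1 - 2 = -3)
x(-1)*b(3, -3) = ((53 + 6*(-1))/(9 - 1))*(-3) = ((53 - 6)/8)*(-3) = ((1/8)*47)*(-3) = (47/8)*(-3) = -141/8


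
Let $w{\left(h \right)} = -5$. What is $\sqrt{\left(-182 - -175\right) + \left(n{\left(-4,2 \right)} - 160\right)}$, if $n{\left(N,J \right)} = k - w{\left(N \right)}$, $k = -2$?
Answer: $2 i \sqrt{41} \approx 12.806 i$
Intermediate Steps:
$n{\left(N,J \right)} = 3$ ($n{\left(N,J \right)} = -2 - -5 = -2 + 5 = 3$)
$\sqrt{\left(-182 - -175\right) + \left(n{\left(-4,2 \right)} - 160\right)} = \sqrt{\left(-182 - -175\right) + \left(3 - 160\right)} = \sqrt{\left(-182 + 175\right) - 157} = \sqrt{-7 - 157} = \sqrt{-164} = 2 i \sqrt{41}$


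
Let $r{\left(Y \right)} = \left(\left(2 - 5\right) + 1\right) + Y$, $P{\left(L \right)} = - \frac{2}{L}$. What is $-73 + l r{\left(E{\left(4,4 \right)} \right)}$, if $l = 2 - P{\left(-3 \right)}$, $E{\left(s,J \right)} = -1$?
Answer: $-77$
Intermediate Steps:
$l = \frac{4}{3}$ ($l = 2 - - \frac{2}{-3} = 2 - \left(-2\right) \left(- \frac{1}{3}\right) = 2 - \frac{2}{3} = \frac{4}{3} \approx 1.3333$)
$r{\left(Y \right)} = -2 + Y$ ($r{\left(Y \right)} = \left(\left(2 - 5\right) + 1\right) + Y = \left(-3 + 1\right) + Y = -2 + Y$)
$-73 + l r{\left(E{\left(4,4 \right)} \right)} = -73 + \frac{4 \left(-2 - 1\right)}{3} = -73 + \frac{4}{3} \left(-3\right) = -73 - 4 = -77$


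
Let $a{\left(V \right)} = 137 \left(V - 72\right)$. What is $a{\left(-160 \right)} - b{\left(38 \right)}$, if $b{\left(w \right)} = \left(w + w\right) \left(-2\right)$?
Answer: $-31632$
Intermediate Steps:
$b{\left(w \right)} = - 4 w$ ($b{\left(w \right)} = 2 w \left(-2\right) = - 4 w$)
$a{\left(V \right)} = -9864 + 137 V$ ($a{\left(V \right)} = 137 \left(-72 + V\right) = -9864 + 137 V$)
$a{\left(-160 \right)} - b{\left(38 \right)} = \left(-9864 + 137 \left(-160\right)\right) - \left(-4\right) 38 = \left(-9864 - 21920\right) - -152 = -31784 + 152 = -31632$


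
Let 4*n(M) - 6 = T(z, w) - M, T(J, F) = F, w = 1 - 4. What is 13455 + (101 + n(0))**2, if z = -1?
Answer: 380929/16 ≈ 23808.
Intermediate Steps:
w = -3
n(M) = 3/4 - M/4 (n(M) = 3/2 + (-3 - M)/4 = 3/2 + (-3/4 - M/4) = 3/4 - M/4)
13455 + (101 + n(0))**2 = 13455 + (101 + (3/4 - 1/4*0))**2 = 13455 + (101 + (3/4 + 0))**2 = 13455 + (101 + 3/4)**2 = 13455 + (407/4)**2 = 13455 + 165649/16 = 380929/16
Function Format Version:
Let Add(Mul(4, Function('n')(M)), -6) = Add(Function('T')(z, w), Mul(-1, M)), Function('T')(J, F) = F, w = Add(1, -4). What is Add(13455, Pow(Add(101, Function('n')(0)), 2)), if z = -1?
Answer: Rational(380929, 16) ≈ 23808.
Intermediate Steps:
w = -3
Function('n')(M) = Add(Rational(3, 4), Mul(Rational(-1, 4), M)) (Function('n')(M) = Add(Rational(3, 2), Mul(Rational(1, 4), Add(-3, Mul(-1, M)))) = Add(Rational(3, 2), Add(Rational(-3, 4), Mul(Rational(-1, 4), M))) = Add(Rational(3, 4), Mul(Rational(-1, 4), M)))
Add(13455, Pow(Add(101, Function('n')(0)), 2)) = Add(13455, Pow(Add(101, Add(Rational(3, 4), Mul(Rational(-1, 4), 0))), 2)) = Add(13455, Pow(Add(101, Add(Rational(3, 4), 0)), 2)) = Add(13455, Pow(Add(101, Rational(3, 4)), 2)) = Add(13455, Pow(Rational(407, 4), 2)) = Add(13455, Rational(165649, 16)) = Rational(380929, 16)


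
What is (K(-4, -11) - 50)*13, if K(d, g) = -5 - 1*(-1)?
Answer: -702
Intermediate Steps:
K(d, g) = -4 (K(d, g) = -5 + 1 = -4)
(K(-4, -11) - 50)*13 = (-4 - 50)*13 = -54*13 = -702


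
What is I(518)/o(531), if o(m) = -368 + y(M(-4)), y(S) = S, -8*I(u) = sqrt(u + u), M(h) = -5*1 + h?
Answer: sqrt(259)/1508 ≈ 0.010672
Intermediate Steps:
M(h) = -5 + h
I(u) = -sqrt(2)*sqrt(u)/8 (I(u) = -sqrt(u + u)/8 = -sqrt(2)*sqrt(u)/8)
o(m) = -377 (o(m) = -368 + (-5 - 4) = -368 - 9 = -377)
I(518)/o(531) = -sqrt(2)*sqrt(518)/8/(-377) = -sqrt(259)/4*(-1/377) = sqrt(259)/1508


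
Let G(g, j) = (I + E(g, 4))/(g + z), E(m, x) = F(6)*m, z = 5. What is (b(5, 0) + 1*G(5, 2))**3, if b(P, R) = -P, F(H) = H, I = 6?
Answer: -343/125 ≈ -2.7440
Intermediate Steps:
E(m, x) = 6*m
G(g, j) = (6 + 6*g)/(5 + g) (G(g, j) = (6 + 6*g)/(g + 5) = (6 + 6*g)/(5 + g))
(b(5, 0) + 1*G(5, 2))**3 = (-1*5 + 1*(6*(1 + 5)/(5 + 5)))**3 = (-5 + 1*(6*6/10))**3 = (-5 + 1*(6*(1/10)*6))**3 = (-5 + 1*(18/5))**3 = (-5 + 18/5)**3 = (-7/5)**3 = -343/125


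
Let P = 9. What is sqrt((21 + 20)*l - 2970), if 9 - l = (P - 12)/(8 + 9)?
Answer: I*sqrt(749598)/17 ≈ 50.929*I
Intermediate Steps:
l = 156/17 (l = 9 - (9 - 12)/(8 + 9) = 9 - (-3)/17 = 9 - 1*(-3/17) = 9 + 3/17 = 156/17 ≈ 9.1765)
sqrt((21 + 20)*l - 2970) = sqrt((21 + 20)*(156/17) - 2970) = sqrt(41*(156/17) - 2970) = sqrt(6396/17 - 2970) = sqrt(-44094/17) = I*sqrt(749598)/17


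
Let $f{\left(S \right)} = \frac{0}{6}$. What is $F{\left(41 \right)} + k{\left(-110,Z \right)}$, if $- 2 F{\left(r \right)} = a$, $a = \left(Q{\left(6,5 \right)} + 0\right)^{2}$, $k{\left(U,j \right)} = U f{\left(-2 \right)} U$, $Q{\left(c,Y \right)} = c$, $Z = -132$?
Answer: $-18$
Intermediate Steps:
$f{\left(S \right)} = 0$ ($f{\left(S \right)} = 0 \cdot \frac{1}{6} = 0$)
$k{\left(U,j \right)} = 0$ ($k{\left(U,j \right)} = U 0 U = 0 U = 0$)
$a = 36$ ($a = \left(6 + 0\right)^{2} = 6^{2} = 36$)
$F{\left(r \right)} = -18$ ($F{\left(r \right)} = \left(- \frac{1}{2}\right) 36 = -18$)
$F{\left(41 \right)} + k{\left(-110,Z \right)} = -18 + 0 = -18$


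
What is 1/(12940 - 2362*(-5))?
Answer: 1/24750 ≈ 4.0404e-5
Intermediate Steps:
1/(12940 - 2362*(-5)) = 1/(12940 - 1*(-11810)) = 1/(12940 + 11810) = 1/24750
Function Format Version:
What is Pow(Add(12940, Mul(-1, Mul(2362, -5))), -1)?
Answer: Rational(1, 24750) ≈ 4.0404e-5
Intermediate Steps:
Pow(Add(12940, Mul(-1, Mul(2362, -5))), -1) = Pow(Add(12940, Mul(-1, -11810)), -1) = Pow(Add(12940, 11810), -1) = Pow(24750, -1) = Rational(1, 24750)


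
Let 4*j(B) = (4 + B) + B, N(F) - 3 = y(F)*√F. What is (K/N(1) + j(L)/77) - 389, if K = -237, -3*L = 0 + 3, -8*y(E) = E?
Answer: -1669799/3542 ≈ -471.43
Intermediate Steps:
y(E) = -E/8
L = -1 (L = -(0 + 3)/3 = -⅓*3 = -1)
N(F) = 3 - F^(3/2)/8 (N(F) = 3 + (-F/8)*√F = 3 - F^(3/2)/8)
j(B) = 1 + B/2 (j(B) = ((4 + B) + B)/4 = (4 + 2*B)/4 = 1 + B/2)
(K/N(1) + j(L)/77) - 389 = (-237/(3 - 1^(3/2)/8) + (1 + (½)*(-1))/77) - 389 = (-237/(3 - ⅛*1) + (1 - ½)*(1/77)) - 389 = (-237/(3 - ⅛) + (½)*(1/77)) - 389 = (-237/23/8 + 1/154) - 389 = (-237*8/23 + 1/154) - 389 = (-1896/23 + 1/154) - 389 = -291961/3542 - 389 = -1669799/3542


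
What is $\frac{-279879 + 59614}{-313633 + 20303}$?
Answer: $\frac{44053}{58666} \approx 0.75091$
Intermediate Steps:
$\frac{-279879 + 59614}{-313633 + 20303} = - \frac{220265}{-293330} = \left(-220265\right) \left(- \frac{1}{293330}\right) = \frac{44053}{58666}$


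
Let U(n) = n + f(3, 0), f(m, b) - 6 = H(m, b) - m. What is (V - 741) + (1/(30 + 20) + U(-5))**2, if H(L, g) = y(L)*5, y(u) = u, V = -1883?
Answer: -6136199/2500 ≈ -2454.5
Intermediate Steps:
H(L, g) = 5*L (H(L, g) = L*5 = 5*L)
f(m, b) = 6 + 4*m (f(m, b) = 6 + (5*m - m) = 6 + 4*m)
U(n) = 18 + n (U(n) = n + (6 + 4*3) = n + (6 + 12) = n + 18 = 18 + n)
(V - 741) + (1/(30 + 20) + U(-5))**2 = (-1883 - 741) + (1/(30 + 20) + (18 - 5))**2 = -2624 + (1/50 + 13)**2 = -2624 + (651/50)**2 = -2624 + 423801/2500 = -6136199/2500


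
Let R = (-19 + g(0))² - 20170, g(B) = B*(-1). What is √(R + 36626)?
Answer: √16817 ≈ 129.68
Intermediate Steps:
g(B) = -B
R = -19809 (R = (-19 - 1*0)² - 20170 = (-19 + 0)² - 20170 = (-19)² - 20170 = 361 - 20170 = -19809)
√(R + 36626) = √(-19809 + 36626) = √16817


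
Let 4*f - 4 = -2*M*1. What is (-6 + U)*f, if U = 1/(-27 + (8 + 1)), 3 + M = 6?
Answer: 109/36 ≈ 3.0278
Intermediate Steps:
M = 3 (M = -3 + 6 = 3)
f = -½ (f = 1 + (-2*3*1)/4 = 1 + (-6*1)/4 = 1 + (¼)*(-6) = 1 - 3/2 = -½ ≈ -0.50000)
U = -1/18 (U = 1/(-27 + 9) = 1/(-18) = -1/18 ≈ -0.055556)
(-6 + U)*f = (-6 - 1/18)*(-½) = -109/18*(-½) = 109/36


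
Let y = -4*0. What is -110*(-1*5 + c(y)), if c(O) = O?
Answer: 550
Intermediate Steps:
y = 0
-110*(-1*5 + c(y)) = -110*(-1*5 + 0) = -110*(-5 + 0) = -110*(-5) = 550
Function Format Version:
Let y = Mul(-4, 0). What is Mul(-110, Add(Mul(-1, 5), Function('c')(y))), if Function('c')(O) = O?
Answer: 550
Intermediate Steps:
y = 0
Mul(-110, Add(Mul(-1, 5), Function('c')(y))) = Mul(-110, Add(Mul(-1, 5), 0)) = Mul(-110, Add(-5, 0)) = Mul(-110, -5) = 550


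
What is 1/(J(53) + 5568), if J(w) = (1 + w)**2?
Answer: 1/8484 ≈ 0.00011787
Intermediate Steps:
1/(J(53) + 5568) = 1/((1 + 53)**2 + 5568) = 1/(54**2 + 5568) = 1/(2916 + 5568) = 1/8484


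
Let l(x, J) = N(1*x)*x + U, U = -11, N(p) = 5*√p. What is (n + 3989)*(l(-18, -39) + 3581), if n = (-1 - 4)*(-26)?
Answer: 14704830 - 1112130*I*√2 ≈ 1.4705e+7 - 1.5728e+6*I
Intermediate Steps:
n = 130 (n = -5*(-26) = 130)
l(x, J) = -11 + 5*x^(3/2) (l(x, J) = (5*√(1*x))*x - 11 = (5*√x)*x - 11 = 5*x^(3/2) - 11 = -11 + 5*x^(3/2))
(n + 3989)*(l(-18, -39) + 3581) = (130 + 3989)*((-11 + 5*(-18)^(3/2)) + 3581) = 4119*((-11 + 5*(-54*I*√2)) + 3581) = 4119*((-11 - 270*I*√2) + 3581) = 4119*(3570 - 270*I*√2) = 14704830 - 1112130*I*√2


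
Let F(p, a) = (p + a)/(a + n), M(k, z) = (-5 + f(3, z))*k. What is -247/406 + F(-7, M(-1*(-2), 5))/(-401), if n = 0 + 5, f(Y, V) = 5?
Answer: -492393/814030 ≈ -0.60488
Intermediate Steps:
M(k, z) = 0 (M(k, z) = (-5 + 5)*k = 0*k = 0)
n = 5
F(p, a) = (a + p)/(5 + a) (F(p, a) = (p + a)/(a + 5) = (a + p)/(5 + a))
-247/406 + F(-7, M(-1*(-2), 5))/(-401) = -247/406 + ((0 - 7)/(5 + 0))/(-401) = -247*1/406 + (-7/5)*(-1/401) = -247/406 + ((1/5)*(-7))*(-1/401) = -247/406 - 7/5*(-1/401) = -247/406 + 7/2005 = -492393/814030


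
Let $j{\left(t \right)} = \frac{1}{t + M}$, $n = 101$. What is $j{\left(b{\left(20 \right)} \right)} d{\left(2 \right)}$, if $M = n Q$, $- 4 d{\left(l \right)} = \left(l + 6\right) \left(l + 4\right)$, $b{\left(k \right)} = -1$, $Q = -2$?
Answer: $\frac{12}{203} \approx 0.059113$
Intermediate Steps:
$d{\left(l \right)} = - \frac{\left(4 + l\right) \left(6 + l\right)}{4}$ ($d{\left(l \right)} = - \frac{\left(l + 6\right) \left(l + 4\right)}{4} = - \frac{\left(6 + l\right) \left(4 + l\right)}{4} = - \frac{\left(4 + l\right) \left(6 + l\right)}{4}$)
$M = -202$ ($M = 101 \left(-2\right) = -202$)
$j{\left(t \right)} = \frac{1}{-202 + t}$ ($j{\left(t \right)} = \frac{1}{t - 202} = \frac{1}{-202 + t}$)
$j{\left(b{\left(20 \right)} \right)} d{\left(2 \right)} = \frac{-6 - 5 - \frac{2^{2}}{4}}{-202 - 1} = \frac{-6 - 5 - 1}{-203} = - \frac{-6 - 5 - 1}{203} = \left(- \frac{1}{203}\right) \left(-12\right) = \frac{12}{203}$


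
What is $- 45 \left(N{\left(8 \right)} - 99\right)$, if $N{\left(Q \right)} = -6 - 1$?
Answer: $4770$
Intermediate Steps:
$N{\left(Q \right)} = -7$ ($N{\left(Q \right)} = -6 - 1 = -7$)
$- 45 \left(N{\left(8 \right)} - 99\right) = - 45 \left(-7 - 99\right) = \left(-45\right) \left(-106\right) = 4770$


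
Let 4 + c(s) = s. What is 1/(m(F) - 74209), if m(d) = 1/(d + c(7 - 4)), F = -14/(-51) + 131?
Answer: -6644/493044545 ≈ -1.3475e-5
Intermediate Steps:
c(s) = -4 + s
F = 6695/51 (F = -14*(-1/51) + 131 = 14/51 + 131 = 6695/51 ≈ 131.27)
m(d) = 1/(-1 + d) (m(d) = 1/(d + (-4 + (7 - 4))) = 1/(d + (-4 + 3)) = 1/(d - 1) = 1/(-1 + d))
1/(m(F) - 74209) = 1/(1/(-1 + 6695/51) - 74209) = 1/(1/(6644/51) - 74209) = 1/(51/6644 - 74209) = 1/(-493044545/6644) = -6644/493044545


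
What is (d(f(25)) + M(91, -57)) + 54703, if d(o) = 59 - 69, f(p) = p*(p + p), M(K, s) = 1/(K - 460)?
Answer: 20181716/369 ≈ 54693.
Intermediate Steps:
M(K, s) = 1/(-460 + K)
f(p) = 2*p**2 (f(p) = p*(2*p) = 2*p**2)
d(o) = -10
(d(f(25)) + M(91, -57)) + 54703 = (-10 + 1/(-460 + 91)) + 54703 = (-10 + 1/(-369)) + 54703 = (-10 - 1/369) + 54703 = -3691/369 + 54703 = 20181716/369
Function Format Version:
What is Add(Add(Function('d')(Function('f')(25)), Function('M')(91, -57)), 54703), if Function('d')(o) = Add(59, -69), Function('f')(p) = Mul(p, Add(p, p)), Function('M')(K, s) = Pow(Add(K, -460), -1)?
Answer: Rational(20181716, 369) ≈ 54693.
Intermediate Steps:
Function('M')(K, s) = Pow(Add(-460, K), -1)
Function('f')(p) = Mul(2, Pow(p, 2)) (Function('f')(p) = Mul(p, Mul(2, p)) = Mul(2, Pow(p, 2)))
Function('d')(o) = -10
Add(Add(Function('d')(Function('f')(25)), Function('M')(91, -57)), 54703) = Add(Add(-10, Pow(Add(-460, 91), -1)), 54703) = Add(Add(-10, Pow(-369, -1)), 54703) = Add(Add(-10, Rational(-1, 369)), 54703) = Add(Rational(-3691, 369), 54703) = Rational(20181716, 369)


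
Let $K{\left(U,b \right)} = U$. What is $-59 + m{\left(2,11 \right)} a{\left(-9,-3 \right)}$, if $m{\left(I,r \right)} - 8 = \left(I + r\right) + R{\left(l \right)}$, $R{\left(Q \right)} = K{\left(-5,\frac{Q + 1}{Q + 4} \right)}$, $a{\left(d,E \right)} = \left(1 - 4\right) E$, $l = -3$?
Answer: $85$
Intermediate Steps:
$a{\left(d,E \right)} = - 3 E$
$R{\left(Q \right)} = -5$
$m{\left(I,r \right)} = 3 + I + r$ ($m{\left(I,r \right)} = 8 - \left(5 - I - r\right) = 8 + \left(-5 + I + r\right) = 3 + I + r$)
$-59 + m{\left(2,11 \right)} a{\left(-9,-3 \right)} = -59 + \left(3 + 2 + 11\right) \left(\left(-3\right) \left(-3\right)\right) = -59 + 16 \cdot 9 = -59 + 144 = 85$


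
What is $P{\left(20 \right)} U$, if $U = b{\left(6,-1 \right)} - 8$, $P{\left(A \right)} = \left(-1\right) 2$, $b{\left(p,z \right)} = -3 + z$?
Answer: $24$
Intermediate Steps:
$P{\left(A \right)} = -2$
$U = -12$ ($U = \left(-3 - 1\right) - 8 = -4 - 8 = -12$)
$P{\left(20 \right)} U = \left(-2\right) \left(-12\right) = 24$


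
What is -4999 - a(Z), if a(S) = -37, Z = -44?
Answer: -4962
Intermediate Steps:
-4999 - a(Z) = -4999 - 1*(-37) = -4999 + 37 = -4962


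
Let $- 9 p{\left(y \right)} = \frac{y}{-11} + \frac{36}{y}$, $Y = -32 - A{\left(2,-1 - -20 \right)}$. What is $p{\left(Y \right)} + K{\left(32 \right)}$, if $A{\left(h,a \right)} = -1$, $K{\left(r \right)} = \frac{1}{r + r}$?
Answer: $- \frac{33091}{196416} \approx -0.16847$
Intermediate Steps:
$K{\left(r \right)} = \frac{1}{2 r}$
$Y = -31$ ($Y = -32 - -1 = -32 + 1 = -31$)
$p{\left(y \right)} = - \frac{4}{y} + \frac{y}{99}$ ($p{\left(y \right)} = - \frac{\frac{y}{-11} + \frac{36}{y}}{9} = - \frac{y \left(- \frac{1}{11}\right) + \frac{36}{y}}{9} = - \frac{- \frac{y}{11} + \frac{36}{y}}{9} = - \frac{\frac{36}{y} - \frac{y}{11}}{9} = - \frac{4}{y} + \frac{y}{99}$)
$p{\left(Y \right)} + K{\left(32 \right)} = \left(- \frac{4}{-31} + \frac{1}{99} \left(-31\right)\right) + \frac{1}{2 \cdot 32} = \left(\left(-4\right) \left(- \frac{1}{31}\right) - \frac{31}{99}\right) + \frac{1}{2} \cdot \frac{1}{32} = \left(\frac{4}{31} - \frac{31}{99}\right) + \frac{1}{64} = - \frac{565}{3069} + \frac{1}{64} = - \frac{33091}{196416}$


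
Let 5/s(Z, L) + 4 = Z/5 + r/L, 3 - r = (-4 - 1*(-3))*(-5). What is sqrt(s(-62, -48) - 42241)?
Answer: I*sqrt(162771337729)/1963 ≈ 205.53*I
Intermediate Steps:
r = -2 (r = 3 - (-4 - 1*(-3))*(-5) = 3 - (-4 + 3)*(-5) = 3 - (-1)*(-5) = 3 - 1*5 = 3 - 5 = -2)
s(Z, L) = 5/(-4 - 2/L + Z/5) (s(Z, L) = 5/(-4 + (Z/5 - 2/L)) = 5/(-4 + (-2/L + Z/5)) = 5/(-4 - 2/L + Z/5))
sqrt(s(-62, -48) - 42241) = sqrt(25*(-48)/(-10 - 20*(-48) - 48*(-62)) - 42241) = sqrt(25*(-48)/(-10 + 960 + 2976) - 42241) = sqrt(25*(-48)/3926 - 42241) = sqrt(25*(-48)*(1/3926) - 42241) = sqrt(-600/1963 - 42241) = sqrt(-82919683/1963) = I*sqrt(162771337729)/1963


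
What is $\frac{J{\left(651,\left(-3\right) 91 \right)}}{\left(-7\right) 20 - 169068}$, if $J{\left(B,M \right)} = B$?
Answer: $- \frac{651}{169208} \approx -0.0038473$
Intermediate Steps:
$\frac{J{\left(651,\left(-3\right) 91 \right)}}{\left(-7\right) 20 - 169068} = \frac{651}{\left(-7\right) 20 - 169068} = \frac{651}{-140 - 169068} = \frac{651}{-169208} = 651 \left(- \frac{1}{169208}\right) = - \frac{651}{169208}$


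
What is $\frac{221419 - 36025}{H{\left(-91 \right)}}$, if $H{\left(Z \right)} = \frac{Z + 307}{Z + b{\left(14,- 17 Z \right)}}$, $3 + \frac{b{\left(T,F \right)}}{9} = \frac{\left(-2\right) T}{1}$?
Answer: $- \frac{5716315}{18} \approx -3.1757 \cdot 10^{5}$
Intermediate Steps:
$b{\left(T,F \right)} = -27 - 18 T$ ($b{\left(T,F \right)} = -27 + 9 \frac{\left(-2\right) T}{1} = -27 + 9 - 2 T 1 = -27 + 9 \left(- 2 T\right) = -27 - 18 T$)
$H{\left(Z \right)} = \frac{307 + Z}{-279 + Z}$ ($H{\left(Z \right)} = \frac{Z + 307}{Z - 279} = \frac{307 + Z}{Z - 279} = \frac{307 + Z}{-279 + Z}$)
$\frac{221419 - 36025}{H{\left(-91 \right)}} = \frac{221419 - 36025}{\frac{1}{-279 - 91} \left(307 - 91\right)} = \frac{185394}{\frac{1}{-370} \cdot 216} = \frac{185394}{\left(- \frac{1}{370}\right) 216} = \frac{185394}{- \frac{108}{185}} = 185394 \left(- \frac{185}{108}\right) = - \frac{5716315}{18}$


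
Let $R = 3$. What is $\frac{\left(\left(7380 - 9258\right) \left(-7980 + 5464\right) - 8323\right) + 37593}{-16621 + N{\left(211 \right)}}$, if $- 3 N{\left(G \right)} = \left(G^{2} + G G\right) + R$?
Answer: $- \frac{7131477}{69454} \approx -102.68$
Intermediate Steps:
$N{\left(G \right)} = -1 - \frac{2 G^{2}}{3}$ ($N{\left(G \right)} = - \frac{\left(G^{2} + G G\right) + 3}{3} = - \frac{\left(G^{2} + G^{2}\right) + 3}{3} = - \frac{2 G^{2} + 3}{3} = - \frac{3 + 2 G^{2}}{3} = -1 - \frac{2 G^{2}}{3}$)
$\frac{\left(\left(7380 - 9258\right) \left(-7980 + 5464\right) - 8323\right) + 37593}{-16621 + N{\left(211 \right)}} = \frac{\left(\left(7380 - 9258\right) \left(-7980 + 5464\right) - 8323\right) + 37593}{-16621 - \left(1 + \frac{2 \cdot 211^{2}}{3}\right)} = \frac{\left(\left(-1878\right) \left(-2516\right) - 8323\right) + 37593}{-16621 - \frac{89045}{3}} = \frac{\left(4725048 - 8323\right) + 37593}{-16621 - \frac{89045}{3}} = \frac{4716725 + 37593}{-16621 - \frac{89045}{3}} = \frac{4754318}{- \frac{138908}{3}} = 4754318 \left(- \frac{3}{138908}\right) = - \frac{7131477}{69454}$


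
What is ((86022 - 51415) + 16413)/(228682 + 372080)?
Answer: 25510/300381 ≈ 0.084925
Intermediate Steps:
((86022 - 51415) + 16413)/(228682 + 372080) = (34607 + 16413)/600762 = 51020*(1/600762) = 25510/300381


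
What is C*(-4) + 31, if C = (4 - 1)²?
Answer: -5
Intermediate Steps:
C = 9 (C = 3² = 9)
C*(-4) + 31 = 9*(-4) + 31 = -36 + 31 = -5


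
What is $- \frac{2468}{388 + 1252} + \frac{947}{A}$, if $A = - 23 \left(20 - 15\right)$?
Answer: $- \frac{18369}{1886} \approx -9.7397$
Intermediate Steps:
$A = -115$ ($A = \left(-23\right) 5 = -115$)
$- \frac{2468}{388 + 1252} + \frac{947}{A} = - \frac{2468}{388 + 1252} + \frac{947}{-115} = - \frac{2468}{1640} + 947 \left(- \frac{1}{115}\right) = \left(-2468\right) \frac{1}{1640} - \frac{947}{115} = - \frac{617}{410} - \frac{947}{115} = - \frac{18369}{1886}$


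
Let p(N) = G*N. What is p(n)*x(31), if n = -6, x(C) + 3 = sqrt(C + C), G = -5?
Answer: -90 + 30*sqrt(62) ≈ 146.22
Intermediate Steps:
x(C) = -3 + sqrt(2)*sqrt(C) (x(C) = -3 + sqrt(C + C) = -3 + sqrt(2*C) = -3 + sqrt(2)*sqrt(C))
p(N) = -5*N
p(n)*x(31) = (-5*(-6))*(-3 + sqrt(2)*sqrt(31)) = 30*(-3 + sqrt(62)) = -90 + 30*sqrt(62)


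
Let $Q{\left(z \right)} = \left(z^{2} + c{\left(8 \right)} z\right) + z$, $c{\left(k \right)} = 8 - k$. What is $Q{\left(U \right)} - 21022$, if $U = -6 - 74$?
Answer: $-14702$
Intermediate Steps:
$U = -80$ ($U = -6 - 74 = -80$)
$Q{\left(z \right)} = z + z^{2}$ ($Q{\left(z \right)} = \left(z^{2} + \left(8 - 8\right) z\right) + z = \left(z^{2} + 0 z\right) + z = \left(z^{2} + 0\right) + z = z^{2} + z = z + z^{2}$)
$Q{\left(U \right)} - 21022 = - 80 \left(1 - 80\right) - 21022 = \left(-80\right) \left(-79\right) - 21022 = 6320 - 21022 = -14702$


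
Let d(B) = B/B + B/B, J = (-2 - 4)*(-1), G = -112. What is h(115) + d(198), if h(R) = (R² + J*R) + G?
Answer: 13805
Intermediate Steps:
J = 6 (J = -6*(-1) = 6)
h(R) = -112 + R² + 6*R (h(R) = (R² + 6*R) - 112 = -112 + R² + 6*R)
d(B) = 2 (d(B) = 1 + 1 = 2)
h(115) + d(198) = (-112 + 115² + 6*115) + 2 = (-112 + 13225 + 690) + 2 = 13803 + 2 = 13805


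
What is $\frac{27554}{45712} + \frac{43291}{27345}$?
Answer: $\frac{1366191161}{624997320} \approx 2.1859$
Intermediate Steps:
$\frac{27554}{45712} + \frac{43291}{27345} = 27554 \cdot \frac{1}{45712} + 43291 \cdot \frac{1}{27345} = \frac{13777}{22856} + \frac{43291}{27345} = \frac{1366191161}{624997320}$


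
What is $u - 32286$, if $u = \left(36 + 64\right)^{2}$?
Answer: $-22286$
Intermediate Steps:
$u = 10000$ ($u = 100^{2} = 10000$)
$u - 32286 = 10000 - 32286 = -22286$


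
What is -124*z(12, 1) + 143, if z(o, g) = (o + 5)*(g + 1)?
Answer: -4073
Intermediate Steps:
z(o, g) = (1 + g)*(5 + o) (z(o, g) = (5 + o)*(1 + g) = (1 + g)*(5 + o))
-124*z(12, 1) + 143 = -124*(5 + 12 + 5*1 + 1*12) + 143 = -124*(5 + 12 + 5 + 12) + 143 = -124*34 + 143 = -4216 + 143 = -4073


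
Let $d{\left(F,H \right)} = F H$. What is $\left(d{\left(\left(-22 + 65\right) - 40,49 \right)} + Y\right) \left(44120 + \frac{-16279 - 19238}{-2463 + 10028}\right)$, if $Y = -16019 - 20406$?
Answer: $- \frac{712184691922}{445} \approx -1.6004 \cdot 10^{9}$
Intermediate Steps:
$Y = -36425$
$\left(d{\left(\left(-22 + 65\right) - 40,49 \right)} + Y\right) \left(44120 + \frac{-16279 - 19238}{-2463 + 10028}\right) = \left(\left(\left(-22 + 65\right) - 40\right) 49 - 36425\right) \left(44120 + \frac{-16279 - 19238}{-2463 + 10028}\right) = \left(\left(43 - 40\right) 49 - 36425\right) \left(44120 - \frac{35517}{7565}\right) = \left(3 \cdot 49 - 36425\right) \left(44120 - \frac{35517}{7565}\right) = \left(147 - 36425\right) \left(44120 - \frac{35517}{7565}\right) = \left(-36278\right) \frac{333732283}{7565} = - \frac{712184691922}{445}$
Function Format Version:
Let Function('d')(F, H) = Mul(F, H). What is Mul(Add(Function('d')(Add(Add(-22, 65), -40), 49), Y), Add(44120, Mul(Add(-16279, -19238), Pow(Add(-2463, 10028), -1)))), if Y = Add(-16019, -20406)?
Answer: Rational(-712184691922, 445) ≈ -1.6004e+9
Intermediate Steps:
Y = -36425
Mul(Add(Function('d')(Add(Add(-22, 65), -40), 49), Y), Add(44120, Mul(Add(-16279, -19238), Pow(Add(-2463, 10028), -1)))) = Mul(Add(Mul(Add(Add(-22, 65), -40), 49), -36425), Add(44120, Mul(Add(-16279, -19238), Pow(Add(-2463, 10028), -1)))) = Mul(Add(Mul(Add(43, -40), 49), -36425), Add(44120, Mul(-35517, Pow(7565, -1)))) = Mul(Add(Mul(3, 49), -36425), Add(44120, Mul(-35517, Rational(1, 7565)))) = Mul(Add(147, -36425), Add(44120, Rational(-35517, 7565))) = Mul(-36278, Rational(333732283, 7565)) = Rational(-712184691922, 445)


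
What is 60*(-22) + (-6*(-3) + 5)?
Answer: -1297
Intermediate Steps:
60*(-22) + (-6*(-3) + 5) = -1320 + (18 + 5) = -1320 + 23 = -1297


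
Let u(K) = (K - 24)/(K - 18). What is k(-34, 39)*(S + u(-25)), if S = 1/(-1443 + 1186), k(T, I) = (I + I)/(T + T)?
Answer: -244725/187867 ≈ -1.3027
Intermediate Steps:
k(T, I) = I/T (k(T, I) = (2*I)/((2*T)) = (2*I)*(1/(2*T)) = I/T)
u(K) = (-24 + K)/(-18 + K)
S = -1/257 (S = 1/(-257) = -1/257 ≈ -0.0038911)
k(-34, 39)*(S + u(-25)) = (39/(-34))*(-1/257 + (-24 - 25)/(-18 - 25)) = (39*(-1/34))*(-1/257 - 49/(-43)) = -39*(-1/257 - 1/43*(-49))/34 = -39*(-1/257 + 49/43)/34 = -39/34*12550/11051 = -244725/187867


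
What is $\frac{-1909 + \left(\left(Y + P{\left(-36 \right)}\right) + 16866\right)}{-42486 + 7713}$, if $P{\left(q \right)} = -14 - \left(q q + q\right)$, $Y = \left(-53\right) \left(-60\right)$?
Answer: $- \frac{5621}{11591} \approx -0.48495$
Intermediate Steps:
$Y = 3180$
$P{\left(q \right)} = -14 - q - q^{2}$ ($P{\left(q \right)} = -14 - \left(q^{2} + q\right) = -14 - \left(q + q^{2}\right) = -14 - q - q^{2}$)
$\frac{-1909 + \left(\left(Y + P{\left(-36 \right)}\right) + 16866\right)}{-42486 + 7713} = \frac{-1909 + \left(\left(3180 - 1274\right) + 16866\right)}{-42486 + 7713} = \frac{-1909 + \left(\left(3180 - 1274\right) + 16866\right)}{-34773} = \left(-1909 + \left(\left(3180 - 1274\right) + 16866\right)\right) \left(- \frac{1}{34773}\right) = \left(-1909 + \left(1906 + 16866\right)\right) \left(- \frac{1}{34773}\right) = \left(-1909 + 18772\right) \left(- \frac{1}{34773}\right) = 16863 \left(- \frac{1}{34773}\right) = - \frac{5621}{11591}$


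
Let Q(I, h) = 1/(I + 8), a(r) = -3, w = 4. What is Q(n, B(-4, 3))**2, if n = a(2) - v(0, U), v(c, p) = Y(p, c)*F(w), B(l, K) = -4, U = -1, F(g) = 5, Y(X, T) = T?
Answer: 1/25 ≈ 0.040000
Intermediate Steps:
v(c, p) = 5*c (v(c, p) = c*5 = 5*c)
n = -3 (n = -3 - 5*0 = -3 - 1*0 = -3 + 0 = -3)
Q(I, h) = 1/(8 + I)
Q(n, B(-4, 3))**2 = (1/(8 - 3))**2 = (1/5)**2 = 1/25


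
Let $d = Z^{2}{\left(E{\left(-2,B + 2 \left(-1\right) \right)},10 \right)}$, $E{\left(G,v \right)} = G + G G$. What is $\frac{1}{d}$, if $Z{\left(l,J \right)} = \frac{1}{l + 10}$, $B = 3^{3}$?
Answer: $144$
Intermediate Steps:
$B = 27$
$E{\left(G,v \right)} = G + G^{2}$
$Z{\left(l,J \right)} = \frac{1}{10 + l}$
$d = \frac{1}{144}$ ($d = \left(\frac{1}{10 - 2 \left(1 - 2\right)}\right)^{2} = \left(\frac{1}{10 - -2}\right)^{2} = \left(\frac{1}{10 + 2}\right)^{2} = \left(\frac{1}{12}\right)^{2} = \frac{1}{144} \approx 0.0069444$)
$\frac{1}{d} = \frac{1}{\frac{1}{144}} = 144$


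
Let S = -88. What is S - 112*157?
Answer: -17672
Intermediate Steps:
S - 112*157 = -88 - 112*157 = -88 - 17584 = -17672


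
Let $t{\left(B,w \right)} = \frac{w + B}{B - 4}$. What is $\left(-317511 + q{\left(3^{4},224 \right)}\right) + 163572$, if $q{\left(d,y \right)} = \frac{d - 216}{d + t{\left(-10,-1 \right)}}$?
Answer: $- \frac{35252409}{229} \approx -1.5394 \cdot 10^{5}$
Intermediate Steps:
$t{\left(B,w \right)} = \frac{B + w}{-4 + B}$
$q{\left(d,y \right)} = \frac{-216 + d}{\frac{11}{14} + d}$ ($q{\left(d,y \right)} = \frac{d - 216}{d + \frac{-10 - 1}{-4 - 10}} = \frac{-216 + d}{d + \frac{1}{-14} \left(-11\right)} = \frac{-216 + d}{d - - \frac{11}{14}} = \frac{-216 + d}{d + \frac{11}{14}} = \frac{-216 + d}{\frac{11}{14} + d}$)
$\left(-317511 + q{\left(3^{4},224 \right)}\right) + 163572 = \left(-317511 + \frac{14 \left(-216 + 3^{4}\right)}{11 + 14 \cdot 3^{4}}\right) + 163572 = \left(-317511 + \frac{14 \left(-216 + 81\right)}{11 + 14 \cdot 81}\right) + 163572 = \left(-317511 + 14 \frac{1}{11 + 1134} \left(-135\right)\right) + 163572 = \left(-317511 + 14 \cdot \frac{1}{1145} \left(-135\right)\right) + 163572 = \left(-317511 - \frac{378}{229}\right) + 163572 = - \frac{72710397}{229} + 163572 = - \frac{35252409}{229}$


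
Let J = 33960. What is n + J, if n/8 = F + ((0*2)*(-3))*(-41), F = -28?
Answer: 33736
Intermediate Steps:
n = -224 (n = 8*(-28 + ((0*2)*(-3))*(-41)) = 8*(-28 + (0*(-3))*(-41)) = 8*(-28 + 0*(-41)) = 8*(-28 + 0) = 8*(-28) = -224)
n + J = -224 + 33960 = 33736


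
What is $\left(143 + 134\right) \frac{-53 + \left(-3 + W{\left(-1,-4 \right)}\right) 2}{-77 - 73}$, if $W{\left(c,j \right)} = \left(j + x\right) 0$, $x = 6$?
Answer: $\frac{16343}{150} \approx 108.95$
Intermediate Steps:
$W{\left(c,j \right)} = 0$ ($W{\left(c,j \right)} = \left(j + 6\right) 0 = \left(6 + j\right) 0 = 0$)
$\left(143 + 134\right) \frac{-53 + \left(-3 + W{\left(-1,-4 \right)}\right) 2}{-77 - 73} = \left(143 + 134\right) \frac{-53 + \left(-3 + 0\right) 2}{-77 - 73} = 277 \frac{-53 - 6}{-150} = 277 \left(-53 - 6\right) \left(- \frac{1}{150}\right) = 277 \left(\left(-59\right) \left(- \frac{1}{150}\right)\right) = 277 \cdot \frac{59}{150} = \frac{16343}{150}$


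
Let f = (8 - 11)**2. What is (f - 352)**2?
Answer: 117649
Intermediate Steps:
f = 9 (f = (-3)**2 = 9)
(f - 352)**2 = (9 - 352)**2 = (-343)**2 = 117649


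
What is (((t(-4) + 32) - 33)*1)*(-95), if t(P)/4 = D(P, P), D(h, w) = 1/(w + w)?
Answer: 285/2 ≈ 142.50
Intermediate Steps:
D(h, w) = 1/(2*w)
t(P) = 2/P (t(P) = 4*(1/(2*P)) = 2/P)
(((t(-4) + 32) - 33)*1)*(-95) = (((2/(-4) + 32) - 33)*1)*(-95) = (((2*(-¼) + 32) - 33)*1)*(-95) = (((-½ + 32) - 33)*1)*(-95) = ((63/2 - 33)*1)*(-95) = -3/2*1*(-95) = -3/2*(-95) = 285/2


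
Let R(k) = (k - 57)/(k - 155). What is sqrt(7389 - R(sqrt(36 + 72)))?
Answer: sqrt(1145238 - 44328*sqrt(3))/sqrt(155 - 6*sqrt(3)) ≈ 85.957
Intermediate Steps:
R(k) = (-57 + k)/(-155 + k)
sqrt(7389 - R(sqrt(36 + 72))) = sqrt(7389 - (-57 + sqrt(36 + 72))/(-155 + sqrt(36 + 72))) = sqrt(7389 - (-57 + sqrt(108))/(-155 + sqrt(108))) = sqrt(7389 - (-57 + 6*sqrt(3))/(-155 + 6*sqrt(3)))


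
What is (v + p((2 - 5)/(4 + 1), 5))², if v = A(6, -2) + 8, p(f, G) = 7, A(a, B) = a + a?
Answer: 729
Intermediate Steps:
A(a, B) = 2*a
v = 20 (v = 2*6 + 8 = 12 + 8 = 20)
(v + p((2 - 5)/(4 + 1), 5))² = (20 + 7)² = 27² = 729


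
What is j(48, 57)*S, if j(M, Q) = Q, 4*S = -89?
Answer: -5073/4 ≈ -1268.3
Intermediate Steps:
S = -89/4 (S = (1/4)*(-89) = -89/4 ≈ -22.250)
j(48, 57)*S = 57*(-89/4) = -5073/4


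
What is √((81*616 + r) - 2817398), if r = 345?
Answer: I*√2767157 ≈ 1663.5*I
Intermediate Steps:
√((81*616 + r) - 2817398) = √((81*616 + 345) - 2817398) = √((49896 + 345) - 2817398) = √(50241 - 2817398) = √(-2767157) = I*√2767157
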